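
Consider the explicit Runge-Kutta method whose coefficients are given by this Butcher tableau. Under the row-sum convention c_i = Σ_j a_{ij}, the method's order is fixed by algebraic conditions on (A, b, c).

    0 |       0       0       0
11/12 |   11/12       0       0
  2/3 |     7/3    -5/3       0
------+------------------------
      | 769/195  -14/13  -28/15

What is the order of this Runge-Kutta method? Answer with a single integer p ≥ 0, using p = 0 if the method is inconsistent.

b = (769/195, -14/13, -28/15)
c = (0, 11/12, 2/3)
Ac = (0, 0, -55/36)
Σ b_i: 769/195·1 + (-14/13)·1 + (-28/15)·1 = 1 ✓
b·c: (-14/13)·11/12 + (-28/15)·2/3 = -2611/1170 ≠ 1/2 ⇒ order 1.

1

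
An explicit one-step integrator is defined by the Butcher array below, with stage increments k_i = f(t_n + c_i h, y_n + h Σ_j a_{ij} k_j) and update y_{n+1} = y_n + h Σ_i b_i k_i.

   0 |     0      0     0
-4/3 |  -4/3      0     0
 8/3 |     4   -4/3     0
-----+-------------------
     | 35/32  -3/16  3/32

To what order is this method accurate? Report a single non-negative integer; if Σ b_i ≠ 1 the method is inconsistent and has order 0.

3

b = (35/32, -3/16, 3/32)
c = (0, -4/3, 8/3)
Ac = (0, 0, 16/9)
Σ b_i: 35/32·1 + (-3/16)·1 + 3/32·1 = 1 ✓
b·c: (-3/16)·(-4/3) + 3/32·8/3 = 1/2 ✓
b·c²: (-3/16)·16/9 + 3/32·64/9 = 1/3 ✓
b·Ac: 3/32·16/9 = 1/6 ✓; 3 stages ⇒ order 3.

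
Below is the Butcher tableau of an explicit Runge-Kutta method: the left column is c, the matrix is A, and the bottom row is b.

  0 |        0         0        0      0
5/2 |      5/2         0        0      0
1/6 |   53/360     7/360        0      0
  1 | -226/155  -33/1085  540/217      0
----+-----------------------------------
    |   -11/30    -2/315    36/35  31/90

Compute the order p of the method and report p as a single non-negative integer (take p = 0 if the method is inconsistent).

b = (-11/30, -2/315, 36/35, 31/90)
c = (0, 5/2, 1/6, 1)
Ac = (0, 0, 7/144, 21/62)
Σ b_i: (-11/30)·1 + (-2/315)·1 + 36/35·1 + 31/90·1 = 1 ✓
b·c: (-2/315)·5/2 + 36/35·1/6 + 31/90·1 = 1/2 ✓
b·c²: (-2/315)·25/4 + 36/35·1/36 + 31/90·1 = 1/3 ✓
b·Ac: 36/35·7/144 + 31/90·21/62 = 1/6 ✓
b·c³: (-2/315)·125/8 + 36/35·1/216 + 31/90·1 = 1/4 ✓
b·(c∘Ac): 36/35·7/864 + 31/90·21/62 = 1/8 ✓
b·Ac²: 36/35·35/288 + 31/90·(-15/124) = 1/12 ✓
b·A²c: 31/90·15/124 = 1/24 ✓; 4 stages ⇒ order 4.

4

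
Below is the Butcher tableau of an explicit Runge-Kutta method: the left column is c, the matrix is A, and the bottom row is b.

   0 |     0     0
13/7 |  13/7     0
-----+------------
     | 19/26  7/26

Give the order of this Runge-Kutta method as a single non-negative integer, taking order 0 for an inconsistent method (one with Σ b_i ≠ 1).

b = (19/26, 7/26)
c = (0, 13/7)
Σ b_i: 19/26·1 + 7/26·1 = 1 ✓
b·c: 7/26·13/7 = 1/2 ✓; 2 stages ⇒ order 2.

2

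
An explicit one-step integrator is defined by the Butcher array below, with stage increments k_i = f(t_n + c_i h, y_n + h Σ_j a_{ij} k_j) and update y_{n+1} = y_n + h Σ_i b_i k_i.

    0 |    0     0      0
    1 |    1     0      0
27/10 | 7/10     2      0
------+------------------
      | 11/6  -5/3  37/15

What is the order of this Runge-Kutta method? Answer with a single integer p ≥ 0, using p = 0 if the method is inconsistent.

0

b = (11/6, -5/3, 37/15)
c = (0, 1, 27/10)
Ac = (0, 0, 2)
Σ b_i: 11/6·1 + (-5/3)·1 + 37/15·1 = 79/30 ≠ 1 ⇒ order 0.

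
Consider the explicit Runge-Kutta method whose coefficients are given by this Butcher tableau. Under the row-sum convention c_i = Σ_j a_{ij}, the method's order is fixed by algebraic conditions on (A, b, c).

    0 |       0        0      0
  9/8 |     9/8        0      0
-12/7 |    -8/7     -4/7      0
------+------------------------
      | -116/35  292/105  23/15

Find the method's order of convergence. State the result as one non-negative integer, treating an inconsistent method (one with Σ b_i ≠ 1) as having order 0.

b = (-116/35, 292/105, 23/15)
c = (0, 9/8, -12/7)
Ac = (0, 0, -9/14)
Σ b_i: (-116/35)·1 + 292/105·1 + 23/15·1 = 1 ✓
b·c: 292/105·9/8 + 23/15·(-12/7) = 1/2 ✓
b·c²: 292/105·81/64 + 23/15·144/49 = 31461/3920 ≠ 1/3 ⇒ order 2.
b·Ac: 23/15·(-9/14) = -69/70 ≠ 1/6

2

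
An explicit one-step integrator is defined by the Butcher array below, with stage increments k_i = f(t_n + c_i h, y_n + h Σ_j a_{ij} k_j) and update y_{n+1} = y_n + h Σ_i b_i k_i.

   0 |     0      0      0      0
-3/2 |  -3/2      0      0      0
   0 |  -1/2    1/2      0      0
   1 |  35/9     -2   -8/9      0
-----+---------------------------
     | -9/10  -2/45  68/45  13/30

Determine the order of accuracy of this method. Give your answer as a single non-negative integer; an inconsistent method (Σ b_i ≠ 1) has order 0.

b = (-9/10, -2/45, 68/45, 13/30)
c = (0, -3/2, 0, 1)
Ac = (0, 0, -3/4, 3)
Σ b_i: (-9/10)·1 + (-2/45)·1 + 68/45·1 + 13/30·1 = 1 ✓
b·c: (-2/45)·(-3/2) + 13/30·1 = 1/2 ✓
b·c²: (-2/45)·9/4 + 13/30·1 = 1/3 ✓
b·Ac: 68/45·(-3/4) + 13/30·3 = 1/6 ✓
b·c³: (-2/45)·(-27/8) + 13/30·1 = 7/12 ≠ 1/4 ⇒ order 3.
b·(c∘Ac): 13/30·3 = 13/10 ≠ 1/8
b·Ac²: 68/45·9/8 + 13/30·(-9/2) = -1/4 ≠ 1/12
b·A²c: 13/30·2/3 = 13/45 ≠ 1/24

3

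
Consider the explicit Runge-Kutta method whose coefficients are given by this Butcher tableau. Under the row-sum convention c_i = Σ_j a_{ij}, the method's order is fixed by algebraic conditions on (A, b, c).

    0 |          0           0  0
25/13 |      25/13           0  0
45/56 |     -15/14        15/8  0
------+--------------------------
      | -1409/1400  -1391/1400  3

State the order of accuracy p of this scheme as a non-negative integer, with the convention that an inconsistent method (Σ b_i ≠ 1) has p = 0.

2

b = (-1409/1400, -1391/1400, 3)
c = (0, 25/13, 45/56)
Ac = (0, 0, 375/104)
Σ b_i: (-1409/1400)·1 + (-1391/1400)·1 + 3·1 = 1 ✓
b·c: (-1391/1400)·25/13 + 3·45/56 = 1/2 ✓
b·c²: (-1391/1400)·625/169 + 3·2025/3136 = -70825/40768 ≠ 1/3 ⇒ order 2.
b·Ac: 3·375/104 = 1125/104 ≠ 1/6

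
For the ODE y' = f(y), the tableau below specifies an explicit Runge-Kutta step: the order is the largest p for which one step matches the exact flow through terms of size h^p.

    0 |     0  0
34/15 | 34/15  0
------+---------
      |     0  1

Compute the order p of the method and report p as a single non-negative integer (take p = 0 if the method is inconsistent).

1

b = (0, 1)
c = (0, 34/15)
Σ b_i: 1·1 = 1 ✓
b·c: 1·34/15 = 34/15 ≠ 1/2 ⇒ order 1.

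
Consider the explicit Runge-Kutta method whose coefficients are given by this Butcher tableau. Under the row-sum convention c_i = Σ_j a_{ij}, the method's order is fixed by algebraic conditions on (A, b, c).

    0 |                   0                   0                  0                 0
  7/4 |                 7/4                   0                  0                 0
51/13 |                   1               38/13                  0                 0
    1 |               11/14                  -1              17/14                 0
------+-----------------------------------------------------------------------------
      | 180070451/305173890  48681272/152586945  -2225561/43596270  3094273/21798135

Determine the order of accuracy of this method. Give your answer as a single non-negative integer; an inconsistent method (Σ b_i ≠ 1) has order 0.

3

b = (180070451/305173890, 48681272/152586945, -2225561/43596270, 3094273/21798135)
c = (0, 7/4, 51/13, 1)
Ac = (0, 0, 133/26, 1097/364)
Σ b_i: 180070451/305173890·1 + 48681272/152586945·1 + (-2225561/43596270)·1 + 3094273/21798135·1 = 1 ✓
b·c: 48681272/152586945·7/4 + (-2225561/43596270)·51/13 + 3094273/21798135·1 = 1/2 ✓
b·c²: 48681272/152586945·49/16 + (-2225561/43596270)·2601/169 + 3094273/21798135·1 = 1/3 ✓
b·Ac: (-2225561/43596270)·133/26 + 3094273/21798135·1097/364 = 1/6 ✓
b·c³: 48681272/152586945·343/64 + (-2225561/43596270)·132651/2197 + 3094273/21798135·1 = -23841653/19376120 ≠ 1/4 ⇒ order 3.
b·(c∘Ac): (-2225561/43596270)·6783/338 + 3094273/21798135·1097/364 = -13006009/21798135 ≠ 1/8
b·Ac²: (-2225561/43596270)·931/104 + 3094273/21798135·295769/18928 = 55451639/31486195 ≠ 1/12
b·A²c: 3094273/21798135·323/52 = 76880783/87192540 ≠ 1/24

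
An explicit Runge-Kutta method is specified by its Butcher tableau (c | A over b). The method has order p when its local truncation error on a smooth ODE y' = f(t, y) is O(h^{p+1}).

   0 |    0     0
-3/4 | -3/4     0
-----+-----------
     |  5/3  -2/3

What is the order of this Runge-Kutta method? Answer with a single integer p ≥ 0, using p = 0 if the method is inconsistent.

b = (5/3, -2/3)
c = (0, -3/4)
Σ b_i: 5/3·1 + (-2/3)·1 = 1 ✓
b·c: (-2/3)·(-3/4) = 1/2 ✓; 2 stages ⇒ order 2.

2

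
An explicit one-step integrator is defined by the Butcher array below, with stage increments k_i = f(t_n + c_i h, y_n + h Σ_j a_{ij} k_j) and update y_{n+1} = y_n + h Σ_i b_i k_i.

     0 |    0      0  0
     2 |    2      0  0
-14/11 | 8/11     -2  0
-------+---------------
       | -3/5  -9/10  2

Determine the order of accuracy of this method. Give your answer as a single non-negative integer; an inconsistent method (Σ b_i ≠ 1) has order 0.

0

b = (-3/5, -9/10, 2)
c = (0, 2, -14/11)
Ac = (0, 0, -4)
Σ b_i: (-3/5)·1 + (-9/10)·1 + 2·1 = 1/2 ≠ 1 ⇒ order 0.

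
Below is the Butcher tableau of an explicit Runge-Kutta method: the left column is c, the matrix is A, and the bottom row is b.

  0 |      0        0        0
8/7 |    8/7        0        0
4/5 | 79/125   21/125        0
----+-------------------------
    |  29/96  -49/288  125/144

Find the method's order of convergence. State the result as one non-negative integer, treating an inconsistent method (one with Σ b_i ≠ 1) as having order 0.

b = (29/96, -49/288, 125/144)
c = (0, 8/7, 4/5)
Ac = (0, 0, 24/125)
Σ b_i: 29/96·1 + (-49/288)·1 + 125/144·1 = 1 ✓
b·c: (-49/288)·8/7 + 125/144·4/5 = 1/2 ✓
b·c²: (-49/288)·64/49 + 125/144·16/25 = 1/3 ✓
b·Ac: 125/144·24/125 = 1/6 ✓; 3 stages ⇒ order 3.

3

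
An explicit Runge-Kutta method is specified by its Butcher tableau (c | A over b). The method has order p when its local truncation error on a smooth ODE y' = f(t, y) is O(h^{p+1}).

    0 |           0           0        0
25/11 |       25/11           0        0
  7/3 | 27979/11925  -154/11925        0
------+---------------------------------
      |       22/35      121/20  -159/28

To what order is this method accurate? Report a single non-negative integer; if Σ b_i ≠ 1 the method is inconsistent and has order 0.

b = (22/35, 121/20, -159/28)
c = (0, 25/11, 7/3)
Ac = (0, 0, -14/477)
Σ b_i: 22/35·1 + 121/20·1 + (-159/28)·1 = 1 ✓
b·c: 121/20·25/11 + (-159/28)·7/3 = 1/2 ✓
b·c²: 121/20·625/121 + (-159/28)·49/9 = 1/3 ✓
b·Ac: (-159/28)·(-14/477) = 1/6 ✓; 3 stages ⇒ order 3.

3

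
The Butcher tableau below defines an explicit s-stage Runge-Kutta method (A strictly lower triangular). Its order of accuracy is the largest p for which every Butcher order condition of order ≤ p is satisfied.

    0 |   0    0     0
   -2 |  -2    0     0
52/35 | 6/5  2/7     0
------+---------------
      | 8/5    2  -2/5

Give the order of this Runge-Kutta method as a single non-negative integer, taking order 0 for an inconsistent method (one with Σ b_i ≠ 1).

b = (8/5, 2, -2/5)
c = (0, -2, 52/35)
Ac = (0, 0, -4/7)
Σ b_i: 8/5·1 + 2·1 + (-2/5)·1 = 16/5 ≠ 1 ⇒ order 0.

0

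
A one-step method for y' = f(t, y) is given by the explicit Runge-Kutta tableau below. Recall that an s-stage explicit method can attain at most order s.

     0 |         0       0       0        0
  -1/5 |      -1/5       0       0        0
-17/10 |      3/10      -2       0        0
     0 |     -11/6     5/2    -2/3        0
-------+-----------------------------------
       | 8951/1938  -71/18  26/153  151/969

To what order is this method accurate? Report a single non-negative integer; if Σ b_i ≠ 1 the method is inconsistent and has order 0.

b = (8951/1938, -71/18, 26/153, 151/969)
c = (0, -1/5, -17/10, 0)
Ac = (0, 0, 2/5, 19/30)
Σ b_i: 8951/1938·1 + (-71/18)·1 + 26/153·1 + 151/969·1 = 1 ✓
b·c: (-71/18)·(-1/5) + 26/153·(-17/10) = 1/2 ✓
b·c²: (-71/18)·1/25 + 26/153·289/100 = 1/3 ✓
b·Ac: 26/153·2/5 + 151/969·19/30 = 1/6 ✓
b·c³: (-71/18)·(-1/125) + 26/153·(-4913/1000) = -241/300 ≠ 1/4 ⇒ order 3.
b·(c∘Ac): 26/153·(-17/25) = -26/225 ≠ 1/8
b·Ac²: 26/153·(-2/25) + 151/969·(-137/75) = -17/57 ≠ 1/12
b·A²c: 151/969·(-4/15) = -604/14535 ≠ 1/24

3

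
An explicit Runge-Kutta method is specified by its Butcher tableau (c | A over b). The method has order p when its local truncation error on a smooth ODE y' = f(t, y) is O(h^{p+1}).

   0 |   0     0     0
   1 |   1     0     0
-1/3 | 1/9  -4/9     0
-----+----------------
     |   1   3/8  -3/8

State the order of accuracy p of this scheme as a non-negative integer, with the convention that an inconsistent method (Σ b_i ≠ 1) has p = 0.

b = (1, 3/8, -3/8)
c = (0, 1, -1/3)
Ac = (0, 0, -4/9)
Σ b_i: 1·1 + 3/8·1 + (-3/8)·1 = 1 ✓
b·c: 3/8·1 + (-3/8)·(-1/3) = 1/2 ✓
b·c²: 3/8·1 + (-3/8)·1/9 = 1/3 ✓
b·Ac: (-3/8)·(-4/9) = 1/6 ✓; 3 stages ⇒ order 3.

3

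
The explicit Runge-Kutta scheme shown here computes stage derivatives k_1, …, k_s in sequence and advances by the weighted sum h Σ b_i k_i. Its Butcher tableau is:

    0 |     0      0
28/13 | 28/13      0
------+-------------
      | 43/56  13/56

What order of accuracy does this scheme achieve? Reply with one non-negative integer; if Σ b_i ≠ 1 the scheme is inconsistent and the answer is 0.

2

b = (43/56, 13/56)
c = (0, 28/13)
Σ b_i: 43/56·1 + 13/56·1 = 1 ✓
b·c: 13/56·28/13 = 1/2 ✓; 2 stages ⇒ order 2.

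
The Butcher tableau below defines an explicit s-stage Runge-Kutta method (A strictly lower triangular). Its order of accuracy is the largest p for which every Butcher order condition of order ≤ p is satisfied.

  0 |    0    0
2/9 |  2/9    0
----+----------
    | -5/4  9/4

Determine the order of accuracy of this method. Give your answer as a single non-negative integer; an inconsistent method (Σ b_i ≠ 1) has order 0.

b = (-5/4, 9/4)
c = (0, 2/9)
Σ b_i: (-5/4)·1 + 9/4·1 = 1 ✓
b·c: 9/4·2/9 = 1/2 ✓; 2 stages ⇒ order 2.

2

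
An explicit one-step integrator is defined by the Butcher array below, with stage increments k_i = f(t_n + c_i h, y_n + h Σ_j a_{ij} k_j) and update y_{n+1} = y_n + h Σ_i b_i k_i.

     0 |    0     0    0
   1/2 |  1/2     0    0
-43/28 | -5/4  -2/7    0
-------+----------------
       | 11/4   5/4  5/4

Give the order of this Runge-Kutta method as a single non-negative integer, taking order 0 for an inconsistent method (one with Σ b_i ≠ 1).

0

b = (11/4, 5/4, 5/4)
c = (0, 1/2, -43/28)
Ac = (0, 0, -1/7)
Σ b_i: 11/4·1 + 5/4·1 + 5/4·1 = 21/4 ≠ 1 ⇒ order 0.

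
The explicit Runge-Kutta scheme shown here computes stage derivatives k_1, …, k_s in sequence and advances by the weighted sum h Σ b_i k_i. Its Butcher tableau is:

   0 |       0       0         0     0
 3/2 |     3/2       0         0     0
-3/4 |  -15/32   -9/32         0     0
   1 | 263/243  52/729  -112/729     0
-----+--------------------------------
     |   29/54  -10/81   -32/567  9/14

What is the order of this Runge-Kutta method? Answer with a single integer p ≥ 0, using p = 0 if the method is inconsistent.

b = (29/54, -10/81, -32/567, 9/14)
c = (0, 3/2, -3/4, 1)
Ac = (0, 0, -27/64, 2/9)
Σ b_i: 29/54·1 + (-10/81)·1 + (-32/567)·1 + 9/14·1 = 1 ✓
b·c: (-10/81)·3/2 + (-32/567)·(-3/4) + 9/14·1 = 1/2 ✓
b·c²: (-10/81)·9/4 + (-32/567)·9/16 + 9/14·1 = 1/3 ✓
b·Ac: (-32/567)·(-27/64) + 9/14·2/9 = 1/6 ✓
b·c³: (-10/81)·27/8 + (-32/567)·(-27/64) + 9/14·1 = 1/4 ✓
b·(c∘Ac): (-32/567)·81/256 + 9/14·2/9 = 1/8 ✓
b·Ac²: (-32/567)·(-81/128) + 9/14·2/27 = 1/12 ✓
b·A²c: 9/14·7/108 = 1/24 ✓; 4 stages ⇒ order 4.

4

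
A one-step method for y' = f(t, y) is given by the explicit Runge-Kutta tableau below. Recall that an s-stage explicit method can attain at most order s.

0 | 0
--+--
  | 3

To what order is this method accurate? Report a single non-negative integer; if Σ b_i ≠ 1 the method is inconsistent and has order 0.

b = (3)
c = (0)
Σ b_i: 3·1 = 3 ≠ 1 ⇒ order 0.

0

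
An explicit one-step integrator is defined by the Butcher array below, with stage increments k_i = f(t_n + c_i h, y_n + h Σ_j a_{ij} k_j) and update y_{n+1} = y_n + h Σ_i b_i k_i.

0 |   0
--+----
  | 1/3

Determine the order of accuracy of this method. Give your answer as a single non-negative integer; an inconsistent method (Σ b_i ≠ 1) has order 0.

0

b = (1/3)
c = (0)
Σ b_i: 1/3·1 = 1/3 ≠ 1 ⇒ order 0.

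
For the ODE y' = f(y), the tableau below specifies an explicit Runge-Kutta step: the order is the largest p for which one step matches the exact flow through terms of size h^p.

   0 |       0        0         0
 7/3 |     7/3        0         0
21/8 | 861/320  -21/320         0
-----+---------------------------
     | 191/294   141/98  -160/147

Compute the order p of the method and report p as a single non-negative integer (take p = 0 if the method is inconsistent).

3

b = (191/294, 141/98, -160/147)
c = (0, 7/3, 21/8)
Ac = (0, 0, -49/320)
Σ b_i: 191/294·1 + 141/98·1 + (-160/147)·1 = 1 ✓
b·c: 141/98·7/3 + (-160/147)·21/8 = 1/2 ✓
b·c²: 141/98·49/9 + (-160/147)·441/64 = 1/3 ✓
b·Ac: (-160/147)·(-49/320) = 1/6 ✓; 3 stages ⇒ order 3.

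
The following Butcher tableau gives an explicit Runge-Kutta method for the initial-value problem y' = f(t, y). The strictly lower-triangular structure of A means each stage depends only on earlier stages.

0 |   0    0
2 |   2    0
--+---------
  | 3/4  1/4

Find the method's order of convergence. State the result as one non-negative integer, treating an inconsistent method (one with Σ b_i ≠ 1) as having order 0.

2

b = (3/4, 1/4)
c = (0, 2)
Σ b_i: 3/4·1 + 1/4·1 = 1 ✓
b·c: 1/4·2 = 1/2 ✓; 2 stages ⇒ order 2.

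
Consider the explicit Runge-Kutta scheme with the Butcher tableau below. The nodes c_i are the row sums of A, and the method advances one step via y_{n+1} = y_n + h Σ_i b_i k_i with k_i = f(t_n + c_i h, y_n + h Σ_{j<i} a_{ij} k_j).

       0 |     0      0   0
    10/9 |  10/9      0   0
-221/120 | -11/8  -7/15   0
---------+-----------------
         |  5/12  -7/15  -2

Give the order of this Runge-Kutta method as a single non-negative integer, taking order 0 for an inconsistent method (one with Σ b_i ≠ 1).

b = (5/12, -7/15, -2)
c = (0, 10/9, -221/120)
Ac = (0, 0, -14/27)
Σ b_i: 5/12·1 + (-7/15)·1 + (-2)·1 = -41/20 ≠ 1 ⇒ order 0.

0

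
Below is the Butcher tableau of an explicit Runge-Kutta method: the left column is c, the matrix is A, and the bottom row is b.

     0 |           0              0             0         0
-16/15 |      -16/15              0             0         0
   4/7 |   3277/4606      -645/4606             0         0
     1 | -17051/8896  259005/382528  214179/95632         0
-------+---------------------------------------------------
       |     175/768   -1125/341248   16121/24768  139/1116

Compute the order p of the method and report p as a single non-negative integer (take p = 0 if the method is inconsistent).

b = (175/768, -1125/341248, 16121/24768, 139/1116)
c = (0, -16/15, 4/7, 1)
Ac = (0, 0, 344/2303, 155/278)
Σ b_i: 175/768·1 + (-1125/341248)·1 + 16121/24768·1 + 139/1116·1 = 1 ✓
b·c: (-1125/341248)·(-16/15) + 16121/24768·4/7 + 139/1116·1 = 1/2 ✓
b·c²: (-1125/341248)·256/225 + 16121/24768·16/49 + 139/1116·1 = 1/3 ✓
b·Ac: 16121/24768·344/2303 + 139/1116·155/278 = 1/6 ✓
b·c³: (-1125/341248)·(-4096/3375) + 16121/24768·64/343 + 139/1116·1 = 1/4 ✓
b·(c∘Ac): 16121/24768·1376/16121 + 139/1116·155/278 = 1/8 ✓
b·Ac²: 16121/24768·(-5504/34545) + 139/1116·3131/2085 = 1/12 ✓
b·A²c: 139/1116·93/278 = 1/24 ✓; 4 stages ⇒ order 4.

4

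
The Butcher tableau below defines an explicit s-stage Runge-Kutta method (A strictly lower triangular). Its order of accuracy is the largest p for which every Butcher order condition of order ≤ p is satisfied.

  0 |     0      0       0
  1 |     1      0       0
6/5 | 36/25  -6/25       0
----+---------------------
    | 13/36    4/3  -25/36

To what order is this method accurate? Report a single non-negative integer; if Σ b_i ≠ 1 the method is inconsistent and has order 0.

3

b = (13/36, 4/3, -25/36)
c = (0, 1, 6/5)
Ac = (0, 0, -6/25)
Σ b_i: 13/36·1 + 4/3·1 + (-25/36)·1 = 1 ✓
b·c: 4/3·1 + (-25/36)·6/5 = 1/2 ✓
b·c²: 4/3·1 + (-25/36)·36/25 = 1/3 ✓
b·Ac: (-25/36)·(-6/25) = 1/6 ✓; 3 stages ⇒ order 3.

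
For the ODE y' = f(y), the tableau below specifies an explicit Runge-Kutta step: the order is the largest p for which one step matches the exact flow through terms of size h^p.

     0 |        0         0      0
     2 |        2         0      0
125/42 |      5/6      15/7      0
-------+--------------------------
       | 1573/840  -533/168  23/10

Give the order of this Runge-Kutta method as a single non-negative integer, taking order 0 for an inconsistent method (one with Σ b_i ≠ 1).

2

b = (1573/840, -533/168, 23/10)
c = (0, 2, 125/42)
Ac = (0, 0, 30/7)
Σ b_i: 1573/840·1 + (-533/168)·1 + 23/10·1 = 1 ✓
b·c: (-533/168)·2 + 23/10·125/42 = 1/2 ✓
b·c²: (-533/168)·4 + 23/10·15625/1764 = 27103/3528 ≠ 1/3 ⇒ order 2.
b·Ac: 23/10·30/7 = 69/7 ≠ 1/6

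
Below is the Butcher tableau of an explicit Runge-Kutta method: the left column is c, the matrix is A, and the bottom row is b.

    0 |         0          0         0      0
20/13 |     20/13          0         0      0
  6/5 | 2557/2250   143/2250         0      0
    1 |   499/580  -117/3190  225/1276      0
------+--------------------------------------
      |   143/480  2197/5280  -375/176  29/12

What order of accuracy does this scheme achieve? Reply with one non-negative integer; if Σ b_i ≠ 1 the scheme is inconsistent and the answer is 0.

b = (143/480, 2197/5280, -375/176, 29/12)
c = (0, 20/13, 6/5, 1)
Ac = (0, 0, 22/225, 9/58)
Σ b_i: 143/480·1 + 2197/5280·1 + (-375/176)·1 + 29/12·1 = 1 ✓
b·c: 2197/5280·20/13 + (-375/176)·6/5 + 29/12·1 = 1/2 ✓
b·c²: 2197/5280·400/169 + (-375/176)·36/25 + 29/12·1 = 1/3 ✓
b·Ac: (-375/176)·22/225 + 29/12·9/58 = 1/6 ✓
b·c³: 2197/5280·8000/2197 + (-375/176)·216/125 + 29/12·1 = 1/4 ✓
b·(c∘Ac): (-375/176)·44/375 + 29/12·9/58 = 1/8 ✓
b·Ac²: (-375/176)·88/585 + 29/12·63/377 = 1/12 ✓
b·A²c: 29/12·1/58 = 1/24 ✓; 4 stages ⇒ order 4.

4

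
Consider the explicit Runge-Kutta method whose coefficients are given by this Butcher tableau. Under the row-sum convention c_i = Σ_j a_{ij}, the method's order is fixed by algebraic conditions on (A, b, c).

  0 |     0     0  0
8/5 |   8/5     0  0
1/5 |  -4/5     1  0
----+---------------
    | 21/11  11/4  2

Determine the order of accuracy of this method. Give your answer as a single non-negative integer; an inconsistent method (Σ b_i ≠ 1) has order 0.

b = (21/11, 11/4, 2)
c = (0, 8/5, 1/5)
Ac = (0, 0, 8/5)
Σ b_i: 21/11·1 + 11/4·1 + 2·1 = 293/44 ≠ 1 ⇒ order 0.

0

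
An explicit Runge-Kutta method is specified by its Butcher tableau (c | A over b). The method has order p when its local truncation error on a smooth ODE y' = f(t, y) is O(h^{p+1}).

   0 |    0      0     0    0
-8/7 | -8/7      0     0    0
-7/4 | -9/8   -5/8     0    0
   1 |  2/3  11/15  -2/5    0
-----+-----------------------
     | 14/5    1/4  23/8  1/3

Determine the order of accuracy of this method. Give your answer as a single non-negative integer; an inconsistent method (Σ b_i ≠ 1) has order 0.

b = (14/5, 1/4, 23/8, 1/3)
c = (0, -8/7, -7/4, 1)
Ac = (0, 0, 5/7, -29/210)
Σ b_i: 14/5·1 + 1/4·1 + 23/8·1 + 1/3·1 = 751/120 ≠ 1 ⇒ order 0.

0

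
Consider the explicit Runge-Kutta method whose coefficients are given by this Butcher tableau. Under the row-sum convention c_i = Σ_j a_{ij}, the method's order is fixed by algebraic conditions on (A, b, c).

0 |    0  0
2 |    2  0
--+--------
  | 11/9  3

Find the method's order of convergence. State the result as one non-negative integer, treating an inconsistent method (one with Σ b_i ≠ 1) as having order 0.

b = (11/9, 3)
c = (0, 2)
Σ b_i: 11/9·1 + 3·1 = 38/9 ≠ 1 ⇒ order 0.

0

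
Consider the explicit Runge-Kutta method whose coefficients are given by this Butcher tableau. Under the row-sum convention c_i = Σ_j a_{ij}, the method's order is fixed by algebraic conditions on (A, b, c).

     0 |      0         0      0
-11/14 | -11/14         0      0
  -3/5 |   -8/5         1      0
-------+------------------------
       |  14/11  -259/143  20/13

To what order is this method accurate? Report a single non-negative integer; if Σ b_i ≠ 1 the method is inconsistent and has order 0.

2

b = (14/11, -259/143, 20/13)
c = (0, -11/14, -3/5)
Ac = (0, 0, -11/14)
Σ b_i: 14/11·1 + (-259/143)·1 + 20/13·1 = 1 ✓
b·c: (-259/143)·(-11/14) + 20/13·(-3/5) = 1/2 ✓
b·c²: (-259/143)·121/196 + 20/13·9/25 = -79/140 ≠ 1/3 ⇒ order 2.
b·Ac: 20/13·(-11/14) = -110/91 ≠ 1/6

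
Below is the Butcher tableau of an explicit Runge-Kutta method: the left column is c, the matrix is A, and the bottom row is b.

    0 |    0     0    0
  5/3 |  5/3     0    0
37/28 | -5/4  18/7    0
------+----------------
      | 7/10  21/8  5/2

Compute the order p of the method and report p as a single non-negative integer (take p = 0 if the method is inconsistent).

b = (7/10, 21/8, 5/2)
c = (0, 5/3, 37/28)
Ac = (0, 0, 30/7)
Σ b_i: 7/10·1 + 21/8·1 + 5/2·1 = 233/40 ≠ 1 ⇒ order 0.

0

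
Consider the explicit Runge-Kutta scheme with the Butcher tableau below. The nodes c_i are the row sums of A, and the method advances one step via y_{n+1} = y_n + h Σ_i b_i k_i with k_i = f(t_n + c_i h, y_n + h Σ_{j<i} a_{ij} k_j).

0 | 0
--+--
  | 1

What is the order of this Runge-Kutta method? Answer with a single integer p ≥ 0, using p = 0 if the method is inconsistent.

b = (1)
c = (0)
Σ b_i: 1·1 = 1 ✓; 1 stage ⇒ order 1.

1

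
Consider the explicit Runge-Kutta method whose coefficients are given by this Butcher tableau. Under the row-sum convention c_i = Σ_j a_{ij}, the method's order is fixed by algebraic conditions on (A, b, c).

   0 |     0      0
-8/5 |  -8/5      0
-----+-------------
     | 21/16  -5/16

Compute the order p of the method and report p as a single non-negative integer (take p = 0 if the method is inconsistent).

b = (21/16, -5/16)
c = (0, -8/5)
Σ b_i: 21/16·1 + (-5/16)·1 = 1 ✓
b·c: (-5/16)·(-8/5) = 1/2 ✓; 2 stages ⇒ order 2.

2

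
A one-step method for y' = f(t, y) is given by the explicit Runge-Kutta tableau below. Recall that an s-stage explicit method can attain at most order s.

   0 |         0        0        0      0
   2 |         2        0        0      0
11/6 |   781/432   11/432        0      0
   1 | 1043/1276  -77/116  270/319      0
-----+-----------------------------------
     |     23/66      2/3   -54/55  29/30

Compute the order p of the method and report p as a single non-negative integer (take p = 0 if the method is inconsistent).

4

b = (23/66, 2/3, -54/55, 29/30)
c = (0, 2, 11/6, 1)
Ac = (0, 0, 11/216, 13/58)
Σ b_i: 23/66·1 + 2/3·1 + (-54/55)·1 + 29/30·1 = 1 ✓
b·c: 2/3·2 + (-54/55)·11/6 + 29/30·1 = 1/2 ✓
b·c²: 2/3·4 + (-54/55)·121/36 + 29/30·1 = 1/3 ✓
b·Ac: (-54/55)·11/216 + 29/30·13/58 = 1/6 ✓
b·c³: 2/3·8 + (-54/55)·1331/216 + 29/30·1 = 1/4 ✓
b·(c∘Ac): (-54/55)·121/1296 + 29/30·13/58 = 1/8 ✓
b·Ac²: (-54/55)·11/108 + 29/30·11/58 = 1/12 ✓
b·A²c: 29/30·5/116 = 1/24 ✓; 4 stages ⇒ order 4.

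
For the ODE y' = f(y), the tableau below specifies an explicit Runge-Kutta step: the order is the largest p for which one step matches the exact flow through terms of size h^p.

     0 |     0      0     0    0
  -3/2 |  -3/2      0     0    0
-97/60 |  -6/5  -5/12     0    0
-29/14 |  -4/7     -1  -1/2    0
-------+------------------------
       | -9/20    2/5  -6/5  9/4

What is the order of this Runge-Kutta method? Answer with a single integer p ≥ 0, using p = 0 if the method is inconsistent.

b = (-9/20, 2/5, -6/5, 9/4)
c = (0, -3/2, -97/60, -29/14)
Ac = (0, 0, 5/8, 277/120)
Σ b_i: (-9/20)·1 + 2/5·1 + (-6/5)·1 + 9/4·1 = 1 ✓
b·c: 2/5·(-3/2) + (-6/5)·(-97/60) + 9/4·(-29/14) = -4649/1400 ≠ 1/2 ⇒ order 1.

1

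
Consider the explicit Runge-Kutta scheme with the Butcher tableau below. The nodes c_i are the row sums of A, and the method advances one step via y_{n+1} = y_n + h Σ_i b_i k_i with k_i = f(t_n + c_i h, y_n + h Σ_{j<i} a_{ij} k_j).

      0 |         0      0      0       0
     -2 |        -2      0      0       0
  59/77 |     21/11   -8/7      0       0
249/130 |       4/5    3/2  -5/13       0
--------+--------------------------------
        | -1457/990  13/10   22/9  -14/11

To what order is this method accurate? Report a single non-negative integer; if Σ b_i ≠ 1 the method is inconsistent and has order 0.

1

b = (-1457/990, 13/10, 22/9, -14/11)
c = (0, -2, 59/77, 249/130)
Ac = (0, 0, 16/7, -3298/1001)
Σ b_i: (-1457/990)·1 + 13/10·1 + 22/9·1 + (-14/11)·1 = 1 ✓
b·c: 13/10·(-2) + 22/9·59/77 + (-14/11)·249/130 = -142556/45045 ≠ 1/2 ⇒ order 1.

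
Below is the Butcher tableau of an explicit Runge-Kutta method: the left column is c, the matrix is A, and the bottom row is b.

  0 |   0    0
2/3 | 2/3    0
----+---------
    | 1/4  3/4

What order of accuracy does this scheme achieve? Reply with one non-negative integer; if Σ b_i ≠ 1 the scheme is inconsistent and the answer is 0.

b = (1/4, 3/4)
c = (0, 2/3)
Σ b_i: 1/4·1 + 3/4·1 = 1 ✓
b·c: 3/4·2/3 = 1/2 ✓; 2 stages ⇒ order 2.

2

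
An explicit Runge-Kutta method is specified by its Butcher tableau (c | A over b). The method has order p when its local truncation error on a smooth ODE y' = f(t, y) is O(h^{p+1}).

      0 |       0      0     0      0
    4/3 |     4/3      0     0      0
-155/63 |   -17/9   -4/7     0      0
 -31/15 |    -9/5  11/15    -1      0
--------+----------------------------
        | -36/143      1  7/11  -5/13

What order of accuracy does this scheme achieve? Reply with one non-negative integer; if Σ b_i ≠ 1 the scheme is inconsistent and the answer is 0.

b = (-36/143, 1, 7/11, -5/13)
c = (0, 4/3, -155/63, -31/15)
Ac = (0, 0, -16/21, 361/105)
Σ b_i: (-36/143)·1 + 1·1 + 7/11·1 + (-5/13)·1 = 1 ✓
b·c: 1·4/3 + 7/11·(-155/63) + (-5/13)·(-31/15) = 724/1287 ≠ 1/2 ⇒ order 1.

1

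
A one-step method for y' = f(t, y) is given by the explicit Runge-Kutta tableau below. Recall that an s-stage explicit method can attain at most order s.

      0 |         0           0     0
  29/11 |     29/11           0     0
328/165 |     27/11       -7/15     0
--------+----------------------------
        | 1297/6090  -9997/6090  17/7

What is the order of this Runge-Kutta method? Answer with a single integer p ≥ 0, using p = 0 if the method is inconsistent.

b = (1297/6090, -9997/6090, 17/7)
c = (0, 29/11, 328/165)
Ac = (0, 0, -203/165)
Σ b_i: 1297/6090·1 + (-9997/6090)·1 + 17/7·1 = 1 ✓
b·c: (-9997/6090)·29/11 + 17/7·328/165 = 1/2 ✓
b·c²: (-9997/6090)·841/121 + 17/7·107584/27225 = -690839/381150 ≠ 1/3 ⇒ order 2.
b·Ac: 17/7·(-203/165) = -493/165 ≠ 1/6

2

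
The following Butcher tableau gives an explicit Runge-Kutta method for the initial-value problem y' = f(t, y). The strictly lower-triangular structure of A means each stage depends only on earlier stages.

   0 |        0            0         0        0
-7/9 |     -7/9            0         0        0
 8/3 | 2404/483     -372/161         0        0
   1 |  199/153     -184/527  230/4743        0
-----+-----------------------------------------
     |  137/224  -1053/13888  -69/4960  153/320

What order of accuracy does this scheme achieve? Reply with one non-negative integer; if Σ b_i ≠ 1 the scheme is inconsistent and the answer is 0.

b = (137/224, -1053/13888, -69/4960, 153/320)
c = (0, -7/9, 8/3, 1)
Ac = (0, 0, 124/69, 184/459)
Σ b_i: 137/224·1 + (-1053/13888)·1 + (-69/4960)·1 + 153/320·1 = 1 ✓
b·c: (-1053/13888)·(-7/9) + (-69/4960)·8/3 + 153/320·1 = 1/2 ✓
b·c²: (-1053/13888)·49/81 + (-69/4960)·64/9 + 153/320·1 = 1/3 ✓
b·Ac: (-69/4960)·124/69 + 153/320·184/459 = 1/6 ✓
b·c³: (-1053/13888)·(-343/729) + (-69/4960)·512/27 + 153/320·1 = 1/4 ✓
b·(c∘Ac): (-69/4960)·992/207 + 153/320·184/459 = 1/8 ✓
b·Ac²: (-69/4960)·(-868/621) + 153/320·184/1377 = 1/12 ✓
b·A²c: 153/320·40/459 = 1/24 ✓; 4 stages ⇒ order 4.

4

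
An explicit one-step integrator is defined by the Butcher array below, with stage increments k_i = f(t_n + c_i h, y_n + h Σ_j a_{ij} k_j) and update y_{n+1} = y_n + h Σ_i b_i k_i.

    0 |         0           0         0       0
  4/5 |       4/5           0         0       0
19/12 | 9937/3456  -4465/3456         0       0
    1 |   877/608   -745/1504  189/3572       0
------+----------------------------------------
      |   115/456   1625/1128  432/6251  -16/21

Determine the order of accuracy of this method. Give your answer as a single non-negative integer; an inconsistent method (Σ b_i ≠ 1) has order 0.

b = (115/456, 1625/1128, 432/6251, -16/21)
c = (0, 4/5, 19/12, 1)
Ac = (0, 0, -893/864, -5/16)
Σ b_i: 115/456·1 + 1625/1128·1 + 432/6251·1 + (-16/21)·1 = 1 ✓
b·c: 1625/1128·4/5 + 432/6251·19/12 + (-16/21)·1 = 1/2 ✓
b·c²: 1625/1128·16/25 + 432/6251·361/144 + (-16/21)·1 = 1/3 ✓
b·Ac: 432/6251·(-893/864) + (-16/21)·(-5/16) = 1/6 ✓
b·c³: 1625/1128·64/125 + 432/6251·6859/1728 + (-16/21)·1 = 1/4 ✓
b·(c∘Ac): 432/6251·(-16967/10368) + (-16/21)·(-5/16) = 1/8 ✓
b·Ac²: 432/6251·(-893/1080) + (-16/21)·(-59/320) = 1/12 ✓
b·A²c: (-16/21)·(-7/128) = 1/24 ✓; 4 stages ⇒ order 4.

4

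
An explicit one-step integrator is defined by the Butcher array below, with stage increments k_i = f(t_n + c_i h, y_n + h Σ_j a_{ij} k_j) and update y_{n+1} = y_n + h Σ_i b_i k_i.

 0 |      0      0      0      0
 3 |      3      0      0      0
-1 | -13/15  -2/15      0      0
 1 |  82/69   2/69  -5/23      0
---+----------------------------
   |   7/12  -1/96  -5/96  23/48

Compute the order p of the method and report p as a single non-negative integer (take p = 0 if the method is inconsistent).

4

b = (7/12, -1/96, -5/96, 23/48)
c = (0, 3, -1, 1)
Ac = (0, 0, -2/5, 7/23)
Σ b_i: 7/12·1 + (-1/96)·1 + (-5/96)·1 + 23/48·1 = 1 ✓
b·c: (-1/96)·3 + (-5/96)·(-1) + 23/48·1 = 1/2 ✓
b·c²: (-1/96)·9 + (-5/96)·1 + 23/48·1 = 1/3 ✓
b·Ac: (-5/96)·(-2/5) + 23/48·7/23 = 1/6 ✓
b·c³: (-1/96)·27 + (-5/96)·(-1) + 23/48·1 = 1/4 ✓
b·(c∘Ac): (-5/96)·2/5 + 23/48·7/23 = 1/8 ✓
b·Ac²: (-5/96)·(-6/5) + 23/48·1/23 = 1/12 ✓
b·A²c: 23/48·2/23 = 1/24 ✓; 4 stages ⇒ order 4.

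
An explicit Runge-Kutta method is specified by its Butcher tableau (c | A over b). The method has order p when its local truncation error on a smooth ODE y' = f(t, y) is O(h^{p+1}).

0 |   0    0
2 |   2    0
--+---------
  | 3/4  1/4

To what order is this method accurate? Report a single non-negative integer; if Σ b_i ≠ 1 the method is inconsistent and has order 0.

b = (3/4, 1/4)
c = (0, 2)
Σ b_i: 3/4·1 + 1/4·1 = 1 ✓
b·c: 1/4·2 = 1/2 ✓; 2 stages ⇒ order 2.

2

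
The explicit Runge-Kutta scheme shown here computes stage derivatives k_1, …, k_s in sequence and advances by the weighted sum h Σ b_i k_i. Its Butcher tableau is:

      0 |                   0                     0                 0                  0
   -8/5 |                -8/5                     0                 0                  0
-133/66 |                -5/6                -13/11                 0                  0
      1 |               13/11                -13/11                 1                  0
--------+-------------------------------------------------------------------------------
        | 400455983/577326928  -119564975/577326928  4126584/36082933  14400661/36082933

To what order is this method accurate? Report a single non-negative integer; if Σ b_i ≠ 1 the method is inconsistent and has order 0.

3

b = (400455983/577326928, -119564975/577326928, 4126584/36082933, 14400661/36082933)
c = (0, -8/5, -133/66, 1)
Ac = (0, 0, 104/55, -41/330)
Σ b_i: 400455983/577326928·1 + (-119564975/577326928)·1 + 4126584/36082933·1 + 14400661/36082933·1 = 1 ✓
b·c: (-119564975/577326928)·(-8/5) + 4126584/36082933·(-133/66) + 14400661/36082933·1 = 1/2 ✓
b·c²: (-119564975/577326928)·64/25 + 4126584/36082933·17689/4356 + 14400661/36082933·1 = 1/3 ✓
b·Ac: 4126584/36082933·104/55 + 14400661/36082933·(-41/330) = 1/6 ✓
b·c³: (-119564975/577326928)·(-512/125) + 4126584/36082933·(-2352637/287496) + 14400661/36082933·1 = 5564114942/17861051835 ≠ 1/4 ⇒ order 3.
b·(c∘Ac): 4126584/36082933·(-6916/1815) + 14400661/36082933·(-41/330) = -525401719/1082487990 ≠ 1/8
b·Ac²: 4126584/36082933·(-832/275) + 14400661/36082933·112753/108900 = 4802251747/71444207340 ≠ 1/12
b·A²c: 14400661/36082933·104/55 = 136151704/180414665 ≠ 1/24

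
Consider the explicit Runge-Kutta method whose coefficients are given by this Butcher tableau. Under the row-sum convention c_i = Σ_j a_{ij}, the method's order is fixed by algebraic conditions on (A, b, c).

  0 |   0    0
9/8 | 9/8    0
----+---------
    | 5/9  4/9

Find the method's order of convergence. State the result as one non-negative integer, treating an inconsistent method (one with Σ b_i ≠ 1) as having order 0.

2

b = (5/9, 4/9)
c = (0, 9/8)
Σ b_i: 5/9·1 + 4/9·1 = 1 ✓
b·c: 4/9·9/8 = 1/2 ✓; 2 stages ⇒ order 2.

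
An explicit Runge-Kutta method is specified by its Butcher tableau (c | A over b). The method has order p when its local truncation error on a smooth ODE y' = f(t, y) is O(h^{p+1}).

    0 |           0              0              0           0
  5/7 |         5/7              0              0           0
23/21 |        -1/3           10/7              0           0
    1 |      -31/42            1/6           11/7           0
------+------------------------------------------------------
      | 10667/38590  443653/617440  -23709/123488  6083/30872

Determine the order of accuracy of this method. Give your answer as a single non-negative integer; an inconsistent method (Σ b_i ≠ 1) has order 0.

3

b = (10667/38590, 443653/617440, -23709/123488, 6083/30872)
c = (0, 5/7, 23/21, 1)
Ac = (0, 0, 50/49, 541/294)
Σ b_i: 10667/38590·1 + 443653/617440·1 + (-23709/123488)·1 + 6083/30872·1 = 1 ✓
b·c: 443653/617440·5/7 + (-23709/123488)·23/21 + 6083/30872·1 = 1/2 ✓
b·c²: 443653/617440·25/49 + (-23709/123488)·529/441 + 6083/30872·1 = 1/3 ✓
b·Ac: (-23709/123488)·50/49 + 6083/30872·541/294 = 1/6 ✓
b·c³: 443653/617440·125/343 + (-23709/123488)·12167/9261 + 6083/30872·1 = 351692/1701819 ≠ 1/4 ⇒ order 3.
b·(c∘Ac): (-23709/123488)·1150/1029 + 6083/30872·541/294 = 671689/4538184 ≠ 1/8
b·Ac²: (-23709/123488)·250/343 + 6083/30872·12163/6174 = 844909/3403638 ≠ 1/12
b·A²c: 6083/30872·550/343 = 238975/756364 ≠ 1/24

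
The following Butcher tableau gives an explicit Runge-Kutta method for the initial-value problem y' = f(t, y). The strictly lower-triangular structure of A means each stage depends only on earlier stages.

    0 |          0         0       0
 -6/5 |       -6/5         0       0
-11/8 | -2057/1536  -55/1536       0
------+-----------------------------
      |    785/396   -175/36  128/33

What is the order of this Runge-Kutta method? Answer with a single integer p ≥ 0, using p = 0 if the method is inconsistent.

b = (785/396, -175/36, 128/33)
c = (0, -6/5, -11/8)
Ac = (0, 0, 11/256)
Σ b_i: 785/396·1 + (-175/36)·1 + 128/33·1 = 1 ✓
b·c: (-175/36)·(-6/5) + 128/33·(-11/8) = 1/2 ✓
b·c²: (-175/36)·36/25 + 128/33·121/64 = 1/3 ✓
b·Ac: 128/33·11/256 = 1/6 ✓; 3 stages ⇒ order 3.

3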